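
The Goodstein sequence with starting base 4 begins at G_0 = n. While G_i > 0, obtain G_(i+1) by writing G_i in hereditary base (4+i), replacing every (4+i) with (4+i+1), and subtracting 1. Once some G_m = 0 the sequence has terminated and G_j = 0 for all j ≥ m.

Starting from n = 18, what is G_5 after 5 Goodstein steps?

18 —HB4→ 4^2 + 2 —bump→ 5^2 + 2 = 27 —(−1)→ 26
26 —HB5→ 5^2 + 1 —bump→ 6^2 + 1 = 37 —(−1)→ 36
36 —HB6→ 6^2 —bump→ 7^2 = 49 —(−1)→ 48
48 —HB7→ 6·7 + 6 —bump→ 6·8 + 6 = 54 —(−1)→ 53
53 —HB8→ 6·8 + 5 —bump→ 6·9 + 5 = 59 —(−1)→ 58
58 —HB9→ 6·9 + 4 —bump→ 6·10 + 4 = 64 —(−1)→ 63

58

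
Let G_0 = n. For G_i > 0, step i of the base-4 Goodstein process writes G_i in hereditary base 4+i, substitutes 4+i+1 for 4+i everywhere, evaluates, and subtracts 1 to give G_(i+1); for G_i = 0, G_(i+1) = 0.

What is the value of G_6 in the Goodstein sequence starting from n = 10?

G_0=10  [base 4] 2·4 + 2  →[4↦5]→  2·5 + 2 = 12  −1 ⇒ G_1=11
G_1=11  [base 5] 2·5 + 1  →[5↦6]→  2·6 + 1 = 13  −1 ⇒ G_2=12
G_2=12  [base 6] 2·6  →[6↦7]→  2·7 = 14  −1 ⇒ G_3=13
G_3=13  [base 7] 7 + 6  →[7↦8]→  8 + 6 = 14  −1 ⇒ G_4=13
G_4=13  [base 8] 8 + 5  →[8↦9]→  9 + 5 = 14  −1 ⇒ G_5=13
G_5=13  [base 9] 9 + 4  →[9↦10]→  10 + 4 = 14  −1 ⇒ G_6=13
G_6=13  [base 10] 10 + 3  →[10↦11]→  11 + 3 = 14  −1 ⇒ G_7=13

13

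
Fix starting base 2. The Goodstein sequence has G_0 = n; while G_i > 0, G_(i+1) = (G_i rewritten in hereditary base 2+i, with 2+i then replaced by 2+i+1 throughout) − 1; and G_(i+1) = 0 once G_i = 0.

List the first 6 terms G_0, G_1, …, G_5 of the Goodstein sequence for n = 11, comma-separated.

[0] 11 ≡ 2^(2 + 1) + 2 + 1 (base 2). Lift 3: 85. −1: 84.
[1] 84 ≡ 3^(3 + 1) + 3 (base 3). Lift 4: 1028. −1: 1027.
[2] 1027 ≡ 4^(4 + 1) + 3 (base 4). Lift 5: 15628. −1: 15627.
[3] 15627 ≡ 5^(5 + 1) + 2 (base 5). Lift 6: 279938. −1: 279937.
[4] 279937 ≡ 6^(6 + 1) + 1 (base 6). Lift 7: 5764802. −1: 5764801.

11, 84, 1027, 15627, 279937, 5764801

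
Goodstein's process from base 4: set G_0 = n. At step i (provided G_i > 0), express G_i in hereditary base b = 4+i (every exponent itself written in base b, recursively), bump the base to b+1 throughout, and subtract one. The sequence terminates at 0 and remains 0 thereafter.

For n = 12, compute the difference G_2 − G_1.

1

12 —HB4→ 3·4 —bump→ 3·5 = 15 —(−1)→ 14
14 —HB5→ 2·5 + 4 —bump→ 2·6 + 4 = 16 —(−1)→ 15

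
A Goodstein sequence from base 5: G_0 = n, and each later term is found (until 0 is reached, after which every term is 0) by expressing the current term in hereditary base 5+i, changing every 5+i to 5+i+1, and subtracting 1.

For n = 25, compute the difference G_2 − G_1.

G_0=25  [base 5] 5^2  →[5↦6]→  6^2 = 36  −1 ⇒ G_1=35
G_1=35  [base 6] 5·6 + 5  →[6↦7]→  5·7 + 5 = 40  −1 ⇒ G_2=39

4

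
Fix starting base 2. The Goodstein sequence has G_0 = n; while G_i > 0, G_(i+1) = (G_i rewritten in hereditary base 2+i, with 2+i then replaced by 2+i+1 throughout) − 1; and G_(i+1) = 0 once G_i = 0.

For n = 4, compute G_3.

(0) 4|_2 = 2^2 ↦ 3^3|_3 = 27 ⇒ 26
(1) 26|_3 = 2·3^2 + 2·3 + 2 ↦ 2·4^2 + 2·4 + 2|_4 = 42 ⇒ 41
(2) 41|_4 = 2·4^2 + 2·4 + 1 ↦ 2·5^2 + 2·5 + 1|_5 = 61 ⇒ 60
(3) 60|_5 = 2·5^2 + 2·5 ↦ 2·6^2 + 2·6|_6 = 84 ⇒ 83

60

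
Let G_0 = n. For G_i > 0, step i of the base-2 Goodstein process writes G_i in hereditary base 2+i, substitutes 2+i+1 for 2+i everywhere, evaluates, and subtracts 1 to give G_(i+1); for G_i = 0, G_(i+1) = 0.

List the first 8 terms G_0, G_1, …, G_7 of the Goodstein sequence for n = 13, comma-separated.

base 2: 13 = 2^(2 + 1) + 2^2 + 1; at 3: 3^(3 + 1) + 3^3 + 1 = 109; next = 108
base 3: 108 = 3^(3 + 1) + 3^3; at 4: 4^(4 + 1) + 4^4 = 1280; next = 1279
base 4: 1279 = 4^(4 + 1) + 3·4^3 + 3·4^2 + 3·4 + 3; at 5: 5^(5 + 1) + 3·5^3 + 3·5^2 + 3·5 + 3 = 16093; next = 16092
base 5: 16092 = 5^(5 + 1) + 3·5^3 + 3·5^2 + 3·5 + 2; at 6: 6^(6 + 1) + 3·6^3 + 3·6^2 + 3·6 + 2 = 280712; next = 280711
base 6: 280711 = 6^(6 + 1) + 3·6^3 + 3·6^2 + 3·6 + 1; at 7: 7^(7 + 1) + 3·7^3 + 3·7^2 + 3·7 + 1 = 5765999; next = 5765998
base 7: 5765998 = 7^(7 + 1) + 3·7^3 + 3·7^2 + 3·7; at 8: 8^(8 + 1) + 3·8^3 + 3·8^2 + 3·8 = 134219480; next = 134219479
base 8: 134219479 = 8^(8 + 1) + 3·8^3 + 3·8^2 + 2·8 + 7; at 9: 9^(9 + 1) + 3·9^3 + 3·9^2 + 2·9 + 7 = 3486786856; next = 3486786855

13, 108, 1279, 16092, 280711, 5765998, 134219479, 3486786855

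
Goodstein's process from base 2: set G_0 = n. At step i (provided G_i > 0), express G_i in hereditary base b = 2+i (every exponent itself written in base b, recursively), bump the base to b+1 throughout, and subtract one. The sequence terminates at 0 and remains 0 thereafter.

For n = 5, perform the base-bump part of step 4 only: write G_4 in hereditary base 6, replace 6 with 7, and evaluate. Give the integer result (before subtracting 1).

1198

i=0: 5 = 2^2 + 1 (b=2); 2→3: 3^3 + 1 = 28; 28−1 = 27
i=1: 27 = 3^3 (b=3); 3→4: 4^4 = 256; 256−1 = 255
i=2: 255 = 3·4^3 + 3·4^2 + 3·4 + 3 (b=4); 4→5: 3·5^3 + 3·5^2 + 3·5 + 3 = 468; 468−1 = 467
i=3: 467 = 3·5^3 + 3·5^2 + 3·5 + 2 (b=5); 5→6: 3·6^3 + 3·6^2 + 3·6 + 2 = 776; 776−1 = 775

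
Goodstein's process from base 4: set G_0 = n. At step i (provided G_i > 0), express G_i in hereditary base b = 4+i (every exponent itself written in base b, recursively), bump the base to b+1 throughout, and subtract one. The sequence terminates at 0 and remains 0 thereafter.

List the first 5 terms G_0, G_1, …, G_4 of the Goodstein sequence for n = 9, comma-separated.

(0) 9|_4 = 2·4 + 1 ↦ 2·5 + 1|_5 = 11 ⇒ 10
(1) 10|_5 = 2·5 ↦ 2·6|_6 = 12 ⇒ 11
(2) 11|_6 = 6 + 5 ↦ 7 + 5|_7 = 12 ⇒ 11
(3) 11|_7 = 7 + 4 ↦ 8 + 4|_8 = 12 ⇒ 11

9, 10, 11, 11, 11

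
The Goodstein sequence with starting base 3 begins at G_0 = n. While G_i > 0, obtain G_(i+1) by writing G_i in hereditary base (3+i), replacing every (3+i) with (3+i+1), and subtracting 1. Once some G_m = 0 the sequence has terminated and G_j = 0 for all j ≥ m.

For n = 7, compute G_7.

9

base 3: 7 = 2·3 + 1; at 4: 2·4 + 1 = 9; next = 8
base 4: 8 = 2·4; at 5: 2·5 = 10; next = 9
base 5: 9 = 5 + 4; at 6: 6 + 4 = 10; next = 9
base 6: 9 = 6 + 3; at 7: 7 + 3 = 10; next = 9
base 7: 9 = 7 + 2; at 8: 8 + 2 = 10; next = 9
base 8: 9 = 8 + 1; at 9: 9 + 1 = 10; next = 9
base 9: 9 = 9; at 10: 10 = 10; next = 9
base 10: 9 = 9; at 11: 9 = 9; next = 8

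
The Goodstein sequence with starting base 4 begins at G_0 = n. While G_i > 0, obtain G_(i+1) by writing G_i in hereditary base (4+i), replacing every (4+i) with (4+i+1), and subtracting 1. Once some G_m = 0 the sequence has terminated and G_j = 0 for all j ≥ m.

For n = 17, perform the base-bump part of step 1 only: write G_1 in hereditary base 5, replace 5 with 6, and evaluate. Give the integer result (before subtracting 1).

(0) 17|_4 = 4^2 + 1 ↦ 5^2 + 1|_5 = 26 ⇒ 25
(1) 25|_5 = 5^2 ↦ 6^2|_6 = 36 ⇒ 35

36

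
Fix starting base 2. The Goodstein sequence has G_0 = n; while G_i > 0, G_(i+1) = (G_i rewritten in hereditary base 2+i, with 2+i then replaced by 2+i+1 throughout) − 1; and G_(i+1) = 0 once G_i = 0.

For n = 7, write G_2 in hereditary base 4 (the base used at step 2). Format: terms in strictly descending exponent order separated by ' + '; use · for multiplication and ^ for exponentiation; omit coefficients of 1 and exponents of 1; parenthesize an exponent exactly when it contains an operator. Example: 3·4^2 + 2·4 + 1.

4^4 + 3

G_0 = 7. HB_2(7) = 2^2 + 2 + 1. Bump = 31. G_1 = 30.
G_1 = 30. HB_3(30) = 3^3 + 3. Bump = 260. G_2 = 259.
G_2 = 259. HB_4(259) = 4^4 + 3. Bump = 3128. G_3 = 3127.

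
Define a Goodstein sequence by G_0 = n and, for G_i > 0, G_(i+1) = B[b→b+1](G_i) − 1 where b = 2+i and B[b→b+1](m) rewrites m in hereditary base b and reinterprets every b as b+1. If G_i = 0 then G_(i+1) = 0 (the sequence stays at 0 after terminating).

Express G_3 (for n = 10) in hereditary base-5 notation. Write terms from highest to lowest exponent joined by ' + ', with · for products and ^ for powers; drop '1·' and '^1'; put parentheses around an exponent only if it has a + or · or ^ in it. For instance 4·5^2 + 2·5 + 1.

G_0=10  [base 2] 2^(2 + 1) + 2  →[2↦3]→  3^(3 + 1) + 3 = 84  −1 ⇒ G_1=83
G_1=83  [base 3] 3^(3 + 1) + 2  →[3↦4]→  4^(4 + 1) + 2 = 1026  −1 ⇒ G_2=1025
G_2=1025  [base 4] 4^(4 + 1) + 1  →[4↦5]→  5^(5 + 1) + 1 = 15626  −1 ⇒ G_3=15625
G_3=15625  [base 5] 5^(5 + 1)  →[5↦6]→  6^(6 + 1) = 279936  −1 ⇒ G_4=279935

5^(5 + 1)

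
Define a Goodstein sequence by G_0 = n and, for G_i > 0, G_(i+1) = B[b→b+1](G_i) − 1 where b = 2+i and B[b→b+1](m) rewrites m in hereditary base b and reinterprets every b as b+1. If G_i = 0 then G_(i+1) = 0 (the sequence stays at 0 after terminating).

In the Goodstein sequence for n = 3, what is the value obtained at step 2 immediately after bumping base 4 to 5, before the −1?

base 2: 3 = 2 + 1; at 3: 3 + 1 = 4; next = 3
base 3: 3 = 3; at 4: 4 = 4; next = 3
base 4: 3 = 3; at 5: 3 = 3; next = 2

3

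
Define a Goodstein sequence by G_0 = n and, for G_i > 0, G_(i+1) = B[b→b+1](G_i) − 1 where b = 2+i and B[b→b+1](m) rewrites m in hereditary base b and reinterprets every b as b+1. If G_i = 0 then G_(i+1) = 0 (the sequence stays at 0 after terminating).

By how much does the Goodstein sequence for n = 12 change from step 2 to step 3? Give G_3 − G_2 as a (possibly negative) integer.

14620

i=0: 12 = 2^(2 + 1) + 2^2 (b=2); 2→3: 3^(3 + 1) + 3^3 = 108; 108−1 = 107
i=1: 107 = 3^(3 + 1) + 2·3^2 + 2·3 + 2 (b=3); 3→4: 4^(4 + 1) + 2·4^2 + 2·4 + 2 = 1066; 1066−1 = 1065
i=2: 1065 = 4^(4 + 1) + 2·4^2 + 2·4 + 1 (b=4); 4→5: 5^(5 + 1) + 2·5^2 + 2·5 + 1 = 15686; 15686−1 = 15685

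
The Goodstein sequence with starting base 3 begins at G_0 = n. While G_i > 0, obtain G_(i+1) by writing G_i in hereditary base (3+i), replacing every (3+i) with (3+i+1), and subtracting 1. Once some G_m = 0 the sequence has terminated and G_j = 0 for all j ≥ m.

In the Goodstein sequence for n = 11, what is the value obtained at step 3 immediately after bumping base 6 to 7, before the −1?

[0] 11 ≡ 3^2 + 2 (base 3). Lift 4: 18. −1: 17.
[1] 17 ≡ 4^2 + 1 (base 4). Lift 5: 26. −1: 25.
[2] 25 ≡ 5^2 (base 5). Lift 6: 36. −1: 35.
[3] 35 ≡ 5·6 + 5 (base 6). Lift 7: 40. −1: 39.

40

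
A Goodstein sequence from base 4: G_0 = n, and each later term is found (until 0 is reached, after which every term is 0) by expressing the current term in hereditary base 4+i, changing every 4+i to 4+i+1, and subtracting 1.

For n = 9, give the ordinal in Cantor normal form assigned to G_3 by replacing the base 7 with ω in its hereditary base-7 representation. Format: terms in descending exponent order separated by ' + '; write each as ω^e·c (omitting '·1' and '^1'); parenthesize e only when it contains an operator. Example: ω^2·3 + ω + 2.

ω + 4

i=0: 9 = 2·4 + 1 (b=4); 4→5: 2·5 + 1 = 11; 11−1 = 10
i=1: 10 = 2·5 (b=5); 5→6: 2·6 = 12; 12−1 = 11
i=2: 11 = 6 + 5 (b=6); 6→7: 7 + 5 = 12; 12−1 = 11
i=3: 11 = 7 + 4 (b=7); 7→8: 8 + 4 = 12; 12−1 = 11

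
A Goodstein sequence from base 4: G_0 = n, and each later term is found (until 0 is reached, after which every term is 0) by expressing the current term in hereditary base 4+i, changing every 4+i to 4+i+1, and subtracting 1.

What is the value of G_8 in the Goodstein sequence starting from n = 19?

87

G_0=19  [base 4] 4^2 + 3  →[4↦5]→  5^2 + 3 = 28  −1 ⇒ G_1=27
G_1=27  [base 5] 5^2 + 2  →[5↦6]→  6^2 + 2 = 38  −1 ⇒ G_2=37
G_2=37  [base 6] 6^2 + 1  →[6↦7]→  7^2 + 1 = 50  −1 ⇒ G_3=49
G_3=49  [base 7] 7^2  →[7↦8]→  8^2 = 64  −1 ⇒ G_4=63
G_4=63  [base 8] 7·8 + 7  →[8↦9]→  7·9 + 7 = 70  −1 ⇒ G_5=69
G_5=69  [base 9] 7·9 + 6  →[9↦10]→  7·10 + 6 = 76  −1 ⇒ G_6=75
G_6=75  [base 10] 7·10 + 5  →[10↦11]→  7·11 + 5 = 82  −1 ⇒ G_7=81
G_7=81  [base 11] 7·11 + 4  →[11↦12]→  7·12 + 4 = 88  −1 ⇒ G_8=87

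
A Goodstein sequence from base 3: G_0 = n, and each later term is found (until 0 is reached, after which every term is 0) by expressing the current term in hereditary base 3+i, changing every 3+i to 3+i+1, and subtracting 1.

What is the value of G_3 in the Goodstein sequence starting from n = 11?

step 0: 11 = 3^2 + 2; sub 4 for 3: 4^2 + 2; = 18; G_1 = 18−1 = 17
step 1: 17 = 4^2 + 1; sub 5 for 4: 5^2 + 1; = 26; G_2 = 26−1 = 25
step 2: 25 = 5^2; sub 6 for 5: 6^2; = 36; G_3 = 36−1 = 35
step 3: 35 = 5·6 + 5; sub 7 for 6: 5·7 + 5; = 40; G_4 = 40−1 = 39

35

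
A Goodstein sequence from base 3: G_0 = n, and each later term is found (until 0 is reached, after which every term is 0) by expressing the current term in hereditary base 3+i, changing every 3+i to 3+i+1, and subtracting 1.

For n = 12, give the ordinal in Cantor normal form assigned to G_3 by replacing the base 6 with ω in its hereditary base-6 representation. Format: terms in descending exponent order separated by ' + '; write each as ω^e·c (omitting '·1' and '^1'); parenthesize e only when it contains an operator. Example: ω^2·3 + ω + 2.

ω^2 + 1

[0] 12 ≡ 3^2 + 3 (base 3). Lift 4: 20. −1: 19.
[1] 19 ≡ 4^2 + 3 (base 4). Lift 5: 28. −1: 27.
[2] 27 ≡ 5^2 + 2 (base 5). Lift 6: 38. −1: 37.
[3] 37 ≡ 6^2 + 1 (base 6). Lift 7: 50. −1: 49.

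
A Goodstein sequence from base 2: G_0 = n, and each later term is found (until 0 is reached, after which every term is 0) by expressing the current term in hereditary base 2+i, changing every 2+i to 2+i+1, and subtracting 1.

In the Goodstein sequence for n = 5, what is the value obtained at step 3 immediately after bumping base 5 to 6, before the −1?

G_0=5  [base 2] 2^2 + 1  →[2↦3]→  3^3 + 1 = 28  −1 ⇒ G_1=27
G_1=27  [base 3] 3^3  →[3↦4]→  4^4 = 256  −1 ⇒ G_2=255
G_2=255  [base 4] 3·4^3 + 3·4^2 + 3·4 + 3  →[4↦5]→  3·5^3 + 3·5^2 + 3·5 + 3 = 468  −1 ⇒ G_3=467
G_3=467  [base 5] 3·5^3 + 3·5^2 + 3·5 + 2  →[5↦6]→  3·6^3 + 3·6^2 + 3·6 + 2 = 776  −1 ⇒ G_4=775

776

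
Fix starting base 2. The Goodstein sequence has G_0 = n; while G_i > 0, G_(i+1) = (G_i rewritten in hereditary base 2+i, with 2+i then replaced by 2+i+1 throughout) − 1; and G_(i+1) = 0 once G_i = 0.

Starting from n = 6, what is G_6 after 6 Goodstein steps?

187243

base 2: 6 = 2^2 + 2; at 3: 3^3 + 3 = 30; next = 29
base 3: 29 = 3^3 + 2; at 4: 4^4 + 2 = 258; next = 257
base 4: 257 = 4^4 + 1; at 5: 5^5 + 1 = 3126; next = 3125
base 5: 3125 = 5^5; at 6: 6^6 = 46656; next = 46655
base 6: 46655 = 5·6^5 + 5·6^4 + 5·6^3 + 5·6^2 + 5·6 + 5; at 7: 5·7^5 + 5·7^4 + 5·7^3 + 5·7^2 + 5·7 + 5 = 98040; next = 98039
base 7: 98039 = 5·7^5 + 5·7^4 + 5·7^3 + 5·7^2 + 5·7 + 4; at 8: 5·8^5 + 5·8^4 + 5·8^3 + 5·8^2 + 5·8 + 4 = 187244; next = 187243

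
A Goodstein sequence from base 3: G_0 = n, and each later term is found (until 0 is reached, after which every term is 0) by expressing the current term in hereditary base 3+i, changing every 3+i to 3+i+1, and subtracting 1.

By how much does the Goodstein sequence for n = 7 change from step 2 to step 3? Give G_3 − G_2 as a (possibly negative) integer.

0

step 0: 7 = 2·3 + 1; sub 4 for 3: 2·4 + 1; = 9; G_1 = 9−1 = 8
step 1: 8 = 2·4; sub 5 for 4: 2·5; = 10; G_2 = 10−1 = 9
step 2: 9 = 5 + 4; sub 6 for 5: 6 + 4; = 10; G_3 = 10−1 = 9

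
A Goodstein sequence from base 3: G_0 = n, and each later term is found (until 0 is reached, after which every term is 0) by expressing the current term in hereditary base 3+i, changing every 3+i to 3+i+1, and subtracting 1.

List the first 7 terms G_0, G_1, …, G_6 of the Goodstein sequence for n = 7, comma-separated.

[0] 7 ≡ 2·3 + 1 (base 3). Lift 4: 9. −1: 8.
[1] 8 ≡ 2·4 (base 4). Lift 5: 10. −1: 9.
[2] 9 ≡ 5 + 4 (base 5). Lift 6: 10. −1: 9.
[3] 9 ≡ 6 + 3 (base 6). Lift 7: 10. −1: 9.
[4] 9 ≡ 7 + 2 (base 7). Lift 8: 10. −1: 9.
[5] 9 ≡ 8 + 1 (base 8). Lift 9: 10. −1: 9.

7, 8, 9, 9, 9, 9, 9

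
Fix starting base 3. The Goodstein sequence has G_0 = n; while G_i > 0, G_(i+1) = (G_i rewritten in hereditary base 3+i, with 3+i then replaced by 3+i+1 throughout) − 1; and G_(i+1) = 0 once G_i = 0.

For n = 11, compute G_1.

17

[0] 11 ≡ 3^2 + 2 (base 3). Lift 4: 18. −1: 17.
[1] 17 ≡ 4^2 + 1 (base 4). Lift 5: 26. −1: 25.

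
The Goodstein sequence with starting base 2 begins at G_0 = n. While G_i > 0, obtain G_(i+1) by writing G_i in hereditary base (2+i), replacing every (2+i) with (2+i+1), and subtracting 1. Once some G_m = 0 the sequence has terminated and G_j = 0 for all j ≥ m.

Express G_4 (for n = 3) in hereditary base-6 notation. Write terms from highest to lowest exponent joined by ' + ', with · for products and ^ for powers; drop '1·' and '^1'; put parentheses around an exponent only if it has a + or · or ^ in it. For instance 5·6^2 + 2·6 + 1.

1

G_0 = 3. HB_2(3) = 2 + 1. Bump = 4. G_1 = 3.
G_1 = 3. HB_3(3) = 3. Bump = 4. G_2 = 3.
G_2 = 3. HB_4(3) = 3. Bump = 3. G_3 = 2.
G_3 = 2. HB_5(2) = 2. Bump = 2. G_4 = 1.
G_4 = 1. HB_6(1) = 1. Bump = 1. G_5 = 0.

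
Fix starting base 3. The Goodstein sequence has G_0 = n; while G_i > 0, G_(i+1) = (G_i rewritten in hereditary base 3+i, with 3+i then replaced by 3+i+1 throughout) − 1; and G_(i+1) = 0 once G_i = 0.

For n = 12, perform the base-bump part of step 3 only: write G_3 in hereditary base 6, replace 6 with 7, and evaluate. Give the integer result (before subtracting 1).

[0] 12 ≡ 3^2 + 3 (base 3). Lift 4: 20. −1: 19.
[1] 19 ≡ 4^2 + 3 (base 4). Lift 5: 28. −1: 27.
[2] 27 ≡ 5^2 + 2 (base 5). Lift 6: 38. −1: 37.
[3] 37 ≡ 6^2 + 1 (base 6). Lift 7: 50. −1: 49.

50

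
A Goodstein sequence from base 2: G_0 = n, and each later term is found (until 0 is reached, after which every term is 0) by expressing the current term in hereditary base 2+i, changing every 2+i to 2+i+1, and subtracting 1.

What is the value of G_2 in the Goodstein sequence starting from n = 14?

1281

14 —HB2→ 2^(2 + 1) + 2^2 + 2 —bump→ 3^(3 + 1) + 3^3 + 3 = 111 —(−1)→ 110
110 —HB3→ 3^(3 + 1) + 3^3 + 2 —bump→ 4^(4 + 1) + 4^4 + 2 = 1282 —(−1)→ 1281
1281 —HB4→ 4^(4 + 1) + 4^4 + 1 —bump→ 5^(5 + 1) + 5^5 + 1 = 18751 —(−1)→ 18750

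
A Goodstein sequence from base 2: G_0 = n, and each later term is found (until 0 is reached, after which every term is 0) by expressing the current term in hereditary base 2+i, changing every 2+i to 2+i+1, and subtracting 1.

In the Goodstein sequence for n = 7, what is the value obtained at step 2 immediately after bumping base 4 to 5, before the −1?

[0] 7 ≡ 2^2 + 2 + 1 (base 2). Lift 3: 31. −1: 30.
[1] 30 ≡ 3^3 + 3 (base 3). Lift 4: 260. −1: 259.
[2] 259 ≡ 4^4 + 3 (base 4). Lift 5: 3128. −1: 3127.

3128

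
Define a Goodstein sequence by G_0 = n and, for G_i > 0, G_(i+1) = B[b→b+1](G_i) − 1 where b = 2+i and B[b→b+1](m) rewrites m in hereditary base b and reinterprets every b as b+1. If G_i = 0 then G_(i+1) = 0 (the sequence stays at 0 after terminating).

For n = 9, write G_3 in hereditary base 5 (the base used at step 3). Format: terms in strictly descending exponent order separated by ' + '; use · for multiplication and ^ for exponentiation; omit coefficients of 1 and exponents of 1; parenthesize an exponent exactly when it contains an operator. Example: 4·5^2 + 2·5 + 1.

3·5^5 + 3·5^3 + 3·5^2 + 3·5 + 2

step 0: 9 = 2^(2 + 1) + 1; sub 3 for 2: 3^(3 + 1) + 1; = 82; G_1 = 82−1 = 81
step 1: 81 = 3^(3 + 1); sub 4 for 3: 4^(4 + 1); = 1024; G_2 = 1024−1 = 1023
step 2: 1023 = 3·4^4 + 3·4^3 + 3·4^2 + 3·4 + 3; sub 5 for 4: 3·5^5 + 3·5^3 + 3·5^2 + 3·5 + 3; = 9843; G_3 = 9843−1 = 9842
step 3: 9842 = 3·5^5 + 3·5^3 + 3·5^2 + 3·5 + 2; sub 6 for 5: 3·6^6 + 3·6^3 + 3·6^2 + 3·6 + 2; = 140744; G_4 = 140744−1 = 140743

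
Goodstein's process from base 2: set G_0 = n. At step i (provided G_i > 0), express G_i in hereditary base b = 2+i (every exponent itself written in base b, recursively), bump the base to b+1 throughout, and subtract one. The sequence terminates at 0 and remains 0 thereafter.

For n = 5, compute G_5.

i=0: 5 = 2^2 + 1 (b=2); 2→3: 3^3 + 1 = 28; 28−1 = 27
i=1: 27 = 3^3 (b=3); 3→4: 4^4 = 256; 256−1 = 255
i=2: 255 = 3·4^3 + 3·4^2 + 3·4 + 3 (b=4); 4→5: 3·5^3 + 3·5^2 + 3·5 + 3 = 468; 468−1 = 467
i=3: 467 = 3·5^3 + 3·5^2 + 3·5 + 2 (b=5); 5→6: 3·6^3 + 3·6^2 + 3·6 + 2 = 776; 776−1 = 775
i=4: 775 = 3·6^3 + 3·6^2 + 3·6 + 1 (b=6); 6→7: 3·7^3 + 3·7^2 + 3·7 + 1 = 1198; 1198−1 = 1197
i=5: 1197 = 3·7^3 + 3·7^2 + 3·7 (b=7); 7→8: 3·8^3 + 3·8^2 + 3·8 = 1752; 1752−1 = 1751

1197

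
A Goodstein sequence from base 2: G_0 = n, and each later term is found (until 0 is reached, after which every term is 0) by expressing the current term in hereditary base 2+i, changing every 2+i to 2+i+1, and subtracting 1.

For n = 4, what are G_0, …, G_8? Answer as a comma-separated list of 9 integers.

4, 26, 41, 60, 83, 109, 139, 173, 211

(0) 4|_2 = 2^2 ↦ 3^3|_3 = 27 ⇒ 26
(1) 26|_3 = 2·3^2 + 2·3 + 2 ↦ 2·4^2 + 2·4 + 2|_4 = 42 ⇒ 41
(2) 41|_4 = 2·4^2 + 2·4 + 1 ↦ 2·5^2 + 2·5 + 1|_5 = 61 ⇒ 60
(3) 60|_5 = 2·5^2 + 2·5 ↦ 2·6^2 + 2·6|_6 = 84 ⇒ 83
(4) 83|_6 = 2·6^2 + 6 + 5 ↦ 2·7^2 + 7 + 5|_7 = 110 ⇒ 109
(5) 109|_7 = 2·7^2 + 7 + 4 ↦ 2·8^2 + 8 + 4|_8 = 140 ⇒ 139
(6) 139|_8 = 2·8^2 + 8 + 3 ↦ 2·9^2 + 9 + 3|_9 = 174 ⇒ 173
(7) 173|_9 = 2·9^2 + 9 + 2 ↦ 2·10^2 + 10 + 2|_10 = 212 ⇒ 211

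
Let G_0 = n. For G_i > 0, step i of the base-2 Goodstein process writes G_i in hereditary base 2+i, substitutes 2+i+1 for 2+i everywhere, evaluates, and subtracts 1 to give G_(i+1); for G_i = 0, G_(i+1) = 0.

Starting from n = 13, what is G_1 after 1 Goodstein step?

108

base 2: 13 = 2^(2 + 1) + 2^2 + 1; at 3: 3^(3 + 1) + 3^3 + 1 = 109; next = 108
base 3: 108 = 3^(3 + 1) + 3^3; at 4: 4^(4 + 1) + 4^4 = 1280; next = 1279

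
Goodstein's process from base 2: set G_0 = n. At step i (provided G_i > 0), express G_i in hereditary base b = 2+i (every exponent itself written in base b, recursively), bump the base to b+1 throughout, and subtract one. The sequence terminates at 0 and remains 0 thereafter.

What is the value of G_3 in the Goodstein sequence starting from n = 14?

step 0: 14 = 2^(2 + 1) + 2^2 + 2; sub 3 for 2: 3^(3 + 1) + 3^3 + 3; = 111; G_1 = 111−1 = 110
step 1: 110 = 3^(3 + 1) + 3^3 + 2; sub 4 for 3: 4^(4 + 1) + 4^4 + 2; = 1282; G_2 = 1282−1 = 1281
step 2: 1281 = 4^(4 + 1) + 4^4 + 1; sub 5 for 4: 5^(5 + 1) + 5^5 + 1; = 18751; G_3 = 18751−1 = 18750
step 3: 18750 = 5^(5 + 1) + 5^5; sub 6 for 5: 6^(6 + 1) + 6^6; = 326592; G_4 = 326592−1 = 326591

18750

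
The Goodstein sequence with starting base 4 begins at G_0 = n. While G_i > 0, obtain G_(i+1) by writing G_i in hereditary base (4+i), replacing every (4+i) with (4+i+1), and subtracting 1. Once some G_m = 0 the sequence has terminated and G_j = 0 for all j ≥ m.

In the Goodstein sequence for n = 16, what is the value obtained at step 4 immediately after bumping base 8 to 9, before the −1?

16 —HB4→ 4^2 —bump→ 5^2 = 25 —(−1)→ 24
24 —HB5→ 4·5 + 4 —bump→ 4·6 + 4 = 28 —(−1)→ 27
27 —HB6→ 4·6 + 3 —bump→ 4·7 + 3 = 31 —(−1)→ 30
30 —HB7→ 4·7 + 2 —bump→ 4·8 + 2 = 34 —(−1)→ 33
33 —HB8→ 4·8 + 1 —bump→ 4·9 + 1 = 37 —(−1)→ 36

37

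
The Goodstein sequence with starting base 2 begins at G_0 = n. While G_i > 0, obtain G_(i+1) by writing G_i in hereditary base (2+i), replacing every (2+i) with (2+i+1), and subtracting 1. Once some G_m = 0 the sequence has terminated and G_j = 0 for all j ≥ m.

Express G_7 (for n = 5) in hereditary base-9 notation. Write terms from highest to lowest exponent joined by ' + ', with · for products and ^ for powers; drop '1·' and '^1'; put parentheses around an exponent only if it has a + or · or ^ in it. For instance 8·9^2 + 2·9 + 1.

3·9^3 + 3·9^2 + 2·9 + 6

[0] 5 ≡ 2^2 + 1 (base 2). Lift 3: 28. −1: 27.
[1] 27 ≡ 3^3 (base 3). Lift 4: 256. −1: 255.
[2] 255 ≡ 3·4^3 + 3·4^2 + 3·4 + 3 (base 4). Lift 5: 468. −1: 467.
[3] 467 ≡ 3·5^3 + 3·5^2 + 3·5 + 2 (base 5). Lift 6: 776. −1: 775.
[4] 775 ≡ 3·6^3 + 3·6^2 + 3·6 + 1 (base 6). Lift 7: 1198. −1: 1197.
[5] 1197 ≡ 3·7^3 + 3·7^2 + 3·7 (base 7). Lift 8: 1752. −1: 1751.
[6] 1751 ≡ 3·8^3 + 3·8^2 + 2·8 + 7 (base 8). Lift 9: 2455. −1: 2454.
[7] 2454 ≡ 3·9^3 + 3·9^2 + 2·9 + 6 (base 9). Lift 10: 3326. −1: 3325.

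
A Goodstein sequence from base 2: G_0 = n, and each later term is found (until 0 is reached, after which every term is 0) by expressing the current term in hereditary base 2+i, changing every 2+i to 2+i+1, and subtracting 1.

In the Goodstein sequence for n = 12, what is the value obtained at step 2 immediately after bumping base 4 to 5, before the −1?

step 0: 12 = 2^(2 + 1) + 2^2; sub 3 for 2: 3^(3 + 1) + 3^3; = 108; G_1 = 108−1 = 107
step 1: 107 = 3^(3 + 1) + 2·3^2 + 2·3 + 2; sub 4 for 3: 4^(4 + 1) + 2·4^2 + 2·4 + 2; = 1066; G_2 = 1066−1 = 1065
step 2: 1065 = 4^(4 + 1) + 2·4^2 + 2·4 + 1; sub 5 for 4: 5^(5 + 1) + 2·5^2 + 2·5 + 1; = 15686; G_3 = 15686−1 = 15685

15686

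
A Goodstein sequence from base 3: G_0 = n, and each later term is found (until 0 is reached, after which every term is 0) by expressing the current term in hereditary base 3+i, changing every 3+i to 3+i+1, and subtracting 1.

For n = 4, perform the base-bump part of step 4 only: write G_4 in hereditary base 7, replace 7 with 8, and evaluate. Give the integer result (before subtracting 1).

i=0: 4 = 3 + 1 (b=3); 3→4: 4 + 1 = 5; 5−1 = 4
i=1: 4 = 4 (b=4); 4→5: 5 = 5; 5−1 = 4
i=2: 4 = 4 (b=5); 5→6: 4 = 4; 4−1 = 3
i=3: 3 = 3 (b=6); 6→7: 3 = 3; 3−1 = 2
i=4: 2 = 2 (b=7); 7→8: 2 = 2; 2−1 = 1

2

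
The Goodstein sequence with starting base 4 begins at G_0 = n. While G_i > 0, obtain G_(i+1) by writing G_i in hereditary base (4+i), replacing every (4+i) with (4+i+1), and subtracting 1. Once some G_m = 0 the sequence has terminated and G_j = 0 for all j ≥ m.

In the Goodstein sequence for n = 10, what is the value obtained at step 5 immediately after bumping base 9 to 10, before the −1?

14

(0) 10|_4 = 2·4 + 2 ↦ 2·5 + 2|_5 = 12 ⇒ 11
(1) 11|_5 = 2·5 + 1 ↦ 2·6 + 1|_6 = 13 ⇒ 12
(2) 12|_6 = 2·6 ↦ 2·7|_7 = 14 ⇒ 13
(3) 13|_7 = 7 + 6 ↦ 8 + 6|_8 = 14 ⇒ 13
(4) 13|_8 = 8 + 5 ↦ 9 + 5|_9 = 14 ⇒ 13
(5) 13|_9 = 9 + 4 ↦ 10 + 4|_10 = 14 ⇒ 13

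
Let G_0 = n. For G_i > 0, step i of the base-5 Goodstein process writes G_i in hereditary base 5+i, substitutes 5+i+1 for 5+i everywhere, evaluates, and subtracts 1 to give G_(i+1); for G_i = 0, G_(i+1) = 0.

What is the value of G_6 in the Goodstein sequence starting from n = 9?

[0] 9 ≡ 5 + 4 (base 5). Lift 6: 10. −1: 9.
[1] 9 ≡ 6 + 3 (base 6). Lift 7: 10. −1: 9.
[2] 9 ≡ 7 + 2 (base 7). Lift 8: 10. −1: 9.
[3] 9 ≡ 8 + 1 (base 8). Lift 9: 10. −1: 9.
[4] 9 ≡ 9 (base 9). Lift 10: 10. −1: 9.
[5] 9 ≡ 9 (base 10). Lift 11: 9. −1: 8.
[6] 8 ≡ 8 (base 11). Lift 12: 8. −1: 7.

8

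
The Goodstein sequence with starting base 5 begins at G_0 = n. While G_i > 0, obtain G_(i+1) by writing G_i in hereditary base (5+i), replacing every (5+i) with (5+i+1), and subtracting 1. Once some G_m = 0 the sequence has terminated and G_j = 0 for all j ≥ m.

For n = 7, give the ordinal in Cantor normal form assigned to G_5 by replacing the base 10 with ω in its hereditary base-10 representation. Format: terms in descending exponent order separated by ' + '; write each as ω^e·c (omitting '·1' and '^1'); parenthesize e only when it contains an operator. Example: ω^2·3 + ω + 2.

5

(0) 7|_5 = 5 + 2 ↦ 6 + 2|_6 = 8 ⇒ 7
(1) 7|_6 = 6 + 1 ↦ 7 + 1|_7 = 8 ⇒ 7
(2) 7|_7 = 7 ↦ 8|_8 = 8 ⇒ 7
(3) 7|_8 = 7 ↦ 7|_9 = 7 ⇒ 6
(4) 6|_9 = 6 ↦ 6|_10 = 6 ⇒ 5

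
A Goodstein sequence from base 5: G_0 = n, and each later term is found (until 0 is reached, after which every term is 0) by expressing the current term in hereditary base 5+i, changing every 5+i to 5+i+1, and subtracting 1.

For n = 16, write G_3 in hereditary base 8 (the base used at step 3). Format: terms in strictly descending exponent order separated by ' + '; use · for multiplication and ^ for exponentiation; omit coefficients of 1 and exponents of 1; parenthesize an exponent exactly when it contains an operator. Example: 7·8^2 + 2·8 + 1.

i=0: 16 = 3·5 + 1 (b=5); 5→6: 3·6 + 1 = 19; 19−1 = 18
i=1: 18 = 3·6 (b=6); 6→7: 3·7 = 21; 21−1 = 20
i=2: 20 = 2·7 + 6 (b=7); 7→8: 2·8 + 6 = 22; 22−1 = 21
i=3: 21 = 2·8 + 5 (b=8); 8→9: 2·9 + 5 = 23; 23−1 = 22

2·8 + 5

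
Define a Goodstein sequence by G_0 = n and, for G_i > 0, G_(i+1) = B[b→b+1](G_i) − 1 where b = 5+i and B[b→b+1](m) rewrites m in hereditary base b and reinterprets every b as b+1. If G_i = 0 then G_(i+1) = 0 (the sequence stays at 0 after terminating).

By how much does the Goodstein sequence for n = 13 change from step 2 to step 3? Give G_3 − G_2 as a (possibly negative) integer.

(0) 13|_5 = 2·5 + 3 ↦ 2·6 + 3|_6 = 15 ⇒ 14
(1) 14|_6 = 2·6 + 2 ↦ 2·7 + 2|_7 = 16 ⇒ 15
(2) 15|_7 = 2·7 + 1 ↦ 2·8 + 1|_8 = 17 ⇒ 16

1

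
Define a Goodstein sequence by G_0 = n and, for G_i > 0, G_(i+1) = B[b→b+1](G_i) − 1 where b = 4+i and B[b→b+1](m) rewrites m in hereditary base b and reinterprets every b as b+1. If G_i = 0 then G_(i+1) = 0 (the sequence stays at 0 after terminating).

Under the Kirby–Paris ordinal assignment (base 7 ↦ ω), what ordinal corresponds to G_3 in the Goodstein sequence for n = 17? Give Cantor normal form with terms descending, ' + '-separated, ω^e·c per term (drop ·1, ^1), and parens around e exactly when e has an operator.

ω·5 + 4

base 4: 17 = 4^2 + 1; at 5: 5^2 + 1 = 26; next = 25
base 5: 25 = 5^2; at 6: 6^2 = 36; next = 35
base 6: 35 = 5·6 + 5; at 7: 5·7 + 5 = 40; next = 39
base 7: 39 = 5·7 + 4; at 8: 5·8 + 4 = 44; next = 43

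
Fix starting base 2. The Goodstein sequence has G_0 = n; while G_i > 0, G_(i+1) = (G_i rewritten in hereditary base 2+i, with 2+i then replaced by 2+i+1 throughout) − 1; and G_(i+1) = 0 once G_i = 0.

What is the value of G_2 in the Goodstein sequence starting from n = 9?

9 —HB2→ 2^(2 + 1) + 1 —bump→ 3^(3 + 1) + 1 = 82 —(−1)→ 81
81 —HB3→ 3^(3 + 1) —bump→ 4^(4 + 1) = 1024 —(−1)→ 1023
1023 —HB4→ 3·4^4 + 3·4^3 + 3·4^2 + 3·4 + 3 —bump→ 3·5^5 + 3·5^3 + 3·5^2 + 3·5 + 3 = 9843 —(−1)→ 9842

1023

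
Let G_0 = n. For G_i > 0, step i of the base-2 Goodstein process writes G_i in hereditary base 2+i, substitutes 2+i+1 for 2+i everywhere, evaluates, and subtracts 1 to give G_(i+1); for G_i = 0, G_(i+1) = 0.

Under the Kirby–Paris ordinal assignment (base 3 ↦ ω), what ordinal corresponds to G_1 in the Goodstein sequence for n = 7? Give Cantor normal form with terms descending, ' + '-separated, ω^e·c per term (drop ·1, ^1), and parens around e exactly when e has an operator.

[0] 7 ≡ 2^2 + 2 + 1 (base 2). Lift 3: 31. −1: 30.
[1] 30 ≡ 3^3 + 3 (base 3). Lift 4: 260. −1: 259.

ω^ω + ω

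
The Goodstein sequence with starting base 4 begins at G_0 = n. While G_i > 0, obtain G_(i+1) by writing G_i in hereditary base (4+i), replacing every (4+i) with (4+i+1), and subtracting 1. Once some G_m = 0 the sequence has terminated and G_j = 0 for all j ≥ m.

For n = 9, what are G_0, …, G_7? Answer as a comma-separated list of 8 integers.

9, 10, 11, 11, 11, 11, 11, 11

G_0 = 9. HB_4(9) = 2·4 + 1. Bump = 11. G_1 = 10.
G_1 = 10. HB_5(10) = 2·5. Bump = 12. G_2 = 11.
G_2 = 11. HB_6(11) = 6 + 5. Bump = 12. G_3 = 11.
G_3 = 11. HB_7(11) = 7 + 4. Bump = 12. G_4 = 11.
G_4 = 11. HB_8(11) = 8 + 3. Bump = 12. G_5 = 11.
G_5 = 11. HB_9(11) = 9 + 2. Bump = 12. G_6 = 11.
G_6 = 11. HB_10(11) = 10 + 1. Bump = 12. G_7 = 11.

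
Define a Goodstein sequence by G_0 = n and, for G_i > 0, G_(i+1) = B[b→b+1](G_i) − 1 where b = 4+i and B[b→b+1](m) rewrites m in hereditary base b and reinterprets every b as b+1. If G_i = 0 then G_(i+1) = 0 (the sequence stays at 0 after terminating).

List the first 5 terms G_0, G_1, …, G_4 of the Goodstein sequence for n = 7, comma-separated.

7 —HB4→ 4 + 3 —bump→ 5 + 3 = 8 —(−1)→ 7
7 —HB5→ 5 + 2 —bump→ 6 + 2 = 8 —(−1)→ 7
7 —HB6→ 6 + 1 —bump→ 7 + 1 = 8 —(−1)→ 7
7 —HB7→ 7 —bump→ 8 = 8 —(−1)→ 7

7, 7, 7, 7, 7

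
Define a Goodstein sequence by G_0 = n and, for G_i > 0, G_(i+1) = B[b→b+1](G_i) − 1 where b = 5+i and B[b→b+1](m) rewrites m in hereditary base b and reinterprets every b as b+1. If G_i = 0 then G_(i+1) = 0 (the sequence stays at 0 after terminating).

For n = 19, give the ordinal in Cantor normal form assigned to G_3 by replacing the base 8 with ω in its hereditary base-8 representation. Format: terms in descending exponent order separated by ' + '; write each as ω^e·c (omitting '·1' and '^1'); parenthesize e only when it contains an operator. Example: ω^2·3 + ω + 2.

G_0=19  [base 5] 3·5 + 4  →[5↦6]→  3·6 + 4 = 22  −1 ⇒ G_1=21
G_1=21  [base 6] 3·6 + 3  →[6↦7]→  3·7 + 3 = 24  −1 ⇒ G_2=23
G_2=23  [base 7] 3·7 + 2  →[7↦8]→  3·8 + 2 = 26  −1 ⇒ G_3=25
G_3=25  [base 8] 3·8 + 1  →[8↦9]→  3·9 + 1 = 28  −1 ⇒ G_4=27

ω·3 + 1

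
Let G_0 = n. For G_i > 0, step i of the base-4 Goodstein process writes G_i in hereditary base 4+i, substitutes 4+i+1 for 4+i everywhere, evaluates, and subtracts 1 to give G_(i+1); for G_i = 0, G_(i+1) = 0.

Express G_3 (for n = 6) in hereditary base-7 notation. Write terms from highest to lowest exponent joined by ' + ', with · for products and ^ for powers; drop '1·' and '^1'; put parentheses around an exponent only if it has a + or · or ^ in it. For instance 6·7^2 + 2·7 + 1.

(0) 6|_4 = 4 + 2 ↦ 5 + 2|_5 = 7 ⇒ 6
(1) 6|_5 = 5 + 1 ↦ 6 + 1|_6 = 7 ⇒ 6
(2) 6|_6 = 6 ↦ 7|_7 = 7 ⇒ 6

6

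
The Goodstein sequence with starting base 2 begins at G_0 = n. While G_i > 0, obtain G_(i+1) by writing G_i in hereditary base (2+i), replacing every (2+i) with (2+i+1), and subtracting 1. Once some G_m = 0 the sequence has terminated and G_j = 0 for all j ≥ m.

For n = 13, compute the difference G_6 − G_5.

(0) 13|_2 = 2^(2 + 1) + 2^2 + 1 ↦ 3^(3 + 1) + 3^3 + 1|_3 = 109 ⇒ 108
(1) 108|_3 = 3^(3 + 1) + 3^3 ↦ 4^(4 + 1) + 4^4|_4 = 1280 ⇒ 1279
(2) 1279|_4 = 4^(4 + 1) + 3·4^3 + 3·4^2 + 3·4 + 3 ↦ 5^(5 + 1) + 3·5^3 + 3·5^2 + 3·5 + 3|_5 = 16093 ⇒ 16092
(3) 16092|_5 = 5^(5 + 1) + 3·5^3 + 3·5^2 + 3·5 + 2 ↦ 6^(6 + 1) + 3·6^3 + 3·6^2 + 3·6 + 2|_6 = 280712 ⇒ 280711
(4) 280711|_6 = 6^(6 + 1) + 3·6^3 + 3·6^2 + 3·6 + 1 ↦ 7^(7 + 1) + 3·7^3 + 3·7^2 + 3·7 + 1|_7 = 5765999 ⇒ 5765998
(5) 5765998|_7 = 7^(7 + 1) + 3·7^3 + 3·7^2 + 3·7 ↦ 8^(8 + 1) + 3·8^3 + 3·8^2 + 3·8|_8 = 134219480 ⇒ 134219479

128453481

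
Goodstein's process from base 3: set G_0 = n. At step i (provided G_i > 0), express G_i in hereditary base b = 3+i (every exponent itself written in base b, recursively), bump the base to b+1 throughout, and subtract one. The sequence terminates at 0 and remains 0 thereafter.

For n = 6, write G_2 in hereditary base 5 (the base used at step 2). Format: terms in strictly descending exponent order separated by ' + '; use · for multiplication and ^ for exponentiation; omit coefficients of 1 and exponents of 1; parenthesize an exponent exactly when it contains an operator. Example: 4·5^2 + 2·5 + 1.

5 + 2

[0] 6 ≡ 2·3 (base 3). Lift 4: 8. −1: 7.
[1] 7 ≡ 4 + 3 (base 4). Lift 5: 8. −1: 7.
[2] 7 ≡ 5 + 2 (base 5). Lift 6: 8. −1: 7.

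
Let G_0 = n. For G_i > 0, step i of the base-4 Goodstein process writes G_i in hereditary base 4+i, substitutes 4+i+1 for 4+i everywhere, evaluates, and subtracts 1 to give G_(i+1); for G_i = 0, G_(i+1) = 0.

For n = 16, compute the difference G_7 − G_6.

2

base 4: 16 = 4^2; at 5: 5^2 = 25; next = 24
base 5: 24 = 4·5 + 4; at 6: 4·6 + 4 = 28; next = 27
base 6: 27 = 4·6 + 3; at 7: 4·7 + 3 = 31; next = 30
base 7: 30 = 4·7 + 2; at 8: 4·8 + 2 = 34; next = 33
base 8: 33 = 4·8 + 1; at 9: 4·9 + 1 = 37; next = 36
base 9: 36 = 4·9; at 10: 4·10 = 40; next = 39
base 10: 39 = 3·10 + 9; at 11: 3·11 + 9 = 42; next = 41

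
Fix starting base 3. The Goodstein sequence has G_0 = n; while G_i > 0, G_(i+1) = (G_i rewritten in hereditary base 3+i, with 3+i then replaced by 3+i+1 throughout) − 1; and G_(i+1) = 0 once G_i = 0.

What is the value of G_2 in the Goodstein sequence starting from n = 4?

4

base 3: 4 = 3 + 1; at 4: 4 + 1 = 5; next = 4
base 4: 4 = 4; at 5: 5 = 5; next = 4
base 5: 4 = 4; at 6: 4 = 4; next = 3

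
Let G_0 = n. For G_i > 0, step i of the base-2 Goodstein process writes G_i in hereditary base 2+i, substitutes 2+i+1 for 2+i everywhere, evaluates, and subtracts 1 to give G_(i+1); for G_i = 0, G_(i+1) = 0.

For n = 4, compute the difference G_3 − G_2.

19

step 0: 4 = 2^2; sub 3 for 2: 3^3; = 27; G_1 = 27−1 = 26
step 1: 26 = 2·3^2 + 2·3 + 2; sub 4 for 3: 2·4^2 + 2·4 + 2; = 42; G_2 = 42−1 = 41
step 2: 41 = 2·4^2 + 2·4 + 1; sub 5 for 4: 2·5^2 + 2·5 + 1; = 61; G_3 = 61−1 = 60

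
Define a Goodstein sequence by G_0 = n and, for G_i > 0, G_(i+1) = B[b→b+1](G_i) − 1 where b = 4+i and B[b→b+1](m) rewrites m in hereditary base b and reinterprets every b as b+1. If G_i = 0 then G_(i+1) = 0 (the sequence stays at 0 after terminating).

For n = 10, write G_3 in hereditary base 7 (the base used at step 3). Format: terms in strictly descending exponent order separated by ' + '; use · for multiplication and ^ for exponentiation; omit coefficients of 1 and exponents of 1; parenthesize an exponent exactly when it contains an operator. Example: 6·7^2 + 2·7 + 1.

7 + 6

G_0=10  [base 4] 2·4 + 2  →[4↦5]→  2·5 + 2 = 12  −1 ⇒ G_1=11
G_1=11  [base 5] 2·5 + 1  →[5↦6]→  2·6 + 1 = 13  −1 ⇒ G_2=12
G_2=12  [base 6] 2·6  →[6↦7]→  2·7 = 14  −1 ⇒ G_3=13
G_3=13  [base 7] 7 + 6  →[7↦8]→  8 + 6 = 14  −1 ⇒ G_4=13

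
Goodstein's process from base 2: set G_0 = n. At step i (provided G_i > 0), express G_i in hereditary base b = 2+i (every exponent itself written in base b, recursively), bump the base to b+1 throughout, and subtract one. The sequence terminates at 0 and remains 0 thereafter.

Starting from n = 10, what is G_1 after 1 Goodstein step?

83

10 —HB2→ 2^(2 + 1) + 2 —bump→ 3^(3 + 1) + 3 = 84 —(−1)→ 83
83 —HB3→ 3^(3 + 1) + 2 —bump→ 4^(4 + 1) + 2 = 1026 —(−1)→ 1025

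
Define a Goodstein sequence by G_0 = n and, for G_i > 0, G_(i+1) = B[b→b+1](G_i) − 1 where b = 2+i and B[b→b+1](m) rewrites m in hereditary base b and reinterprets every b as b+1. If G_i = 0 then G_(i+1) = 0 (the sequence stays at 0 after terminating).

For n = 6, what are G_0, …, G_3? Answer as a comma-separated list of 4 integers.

6, 29, 257, 3125

G_0=6  [base 2] 2^2 + 2  →[2↦3]→  3^3 + 3 = 30  −1 ⇒ G_1=29
G_1=29  [base 3] 3^3 + 2  →[3↦4]→  4^4 + 2 = 258  −1 ⇒ G_2=257
G_2=257  [base 4] 4^4 + 1  →[4↦5]→  5^5 + 1 = 3126  −1 ⇒ G_3=3125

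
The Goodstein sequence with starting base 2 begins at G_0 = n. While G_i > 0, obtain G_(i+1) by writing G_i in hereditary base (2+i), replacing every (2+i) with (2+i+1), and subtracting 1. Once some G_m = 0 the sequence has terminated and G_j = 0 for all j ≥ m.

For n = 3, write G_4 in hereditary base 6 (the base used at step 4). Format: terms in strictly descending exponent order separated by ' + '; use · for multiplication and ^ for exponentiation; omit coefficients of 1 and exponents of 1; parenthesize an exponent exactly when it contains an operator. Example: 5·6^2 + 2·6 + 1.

(0) 3|_2 = 2 + 1 ↦ 3 + 1|_3 = 4 ⇒ 3
(1) 3|_3 = 3 ↦ 4|_4 = 4 ⇒ 3
(2) 3|_4 = 3 ↦ 3|_5 = 3 ⇒ 2
(3) 2|_5 = 2 ↦ 2|_6 = 2 ⇒ 1
(4) 1|_6 = 1 ↦ 1|_7 = 1 ⇒ 0

1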